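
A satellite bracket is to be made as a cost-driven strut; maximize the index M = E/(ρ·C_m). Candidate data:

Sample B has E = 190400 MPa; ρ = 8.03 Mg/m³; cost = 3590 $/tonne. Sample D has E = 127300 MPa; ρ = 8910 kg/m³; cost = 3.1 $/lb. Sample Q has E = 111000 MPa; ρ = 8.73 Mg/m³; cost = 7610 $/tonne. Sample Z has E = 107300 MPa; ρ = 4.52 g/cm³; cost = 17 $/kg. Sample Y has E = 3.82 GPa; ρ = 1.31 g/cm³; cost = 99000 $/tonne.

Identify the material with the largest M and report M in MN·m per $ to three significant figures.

Normalizing units and computing the index:
  sample B: E = 190.4 GPa, ρ = 8030 kg/m³, cost = 3.590 $/kg
  sample D: E = 127.3 GPa, ρ = 8910 kg/m³, cost = 6.834 $/kg
  sample Q: E = 111.0 GPa, ρ = 8730 kg/m³, cost = 7.610 $/kg
  sample Z: E = 107.3 GPa, ρ = 4520 kg/m³, cost = 17.00 $/kg
  sample Y: E = 3.820 GPa, ρ = 1310 kg/m³, cost = 99.00 $/kg
  sample B: M = 6.60 MN·m per $
  sample D: M = 2.09 MN·m per $
  sample Q: M = 1.67 MN·m per $
  sample Z: M = 1.40 MN·m per $
  sample Y: M = 0.0295 MN·m per $
Sample B has the largest M.

sample B, M = 6.60 MN·m per $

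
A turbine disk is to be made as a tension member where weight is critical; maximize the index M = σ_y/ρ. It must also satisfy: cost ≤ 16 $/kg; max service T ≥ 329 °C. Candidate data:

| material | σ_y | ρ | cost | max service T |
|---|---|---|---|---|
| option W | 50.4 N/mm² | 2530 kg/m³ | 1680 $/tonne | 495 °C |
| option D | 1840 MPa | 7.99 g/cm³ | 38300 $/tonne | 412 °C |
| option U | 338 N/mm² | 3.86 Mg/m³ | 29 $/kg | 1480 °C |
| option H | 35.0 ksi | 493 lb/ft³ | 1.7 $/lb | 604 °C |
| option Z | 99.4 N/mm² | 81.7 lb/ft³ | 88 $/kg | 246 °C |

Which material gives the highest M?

option H

Screen on constraints: cost ≤ 16 $/kg; max service T ≥ 329 °C. Survivors: option W, option H.
Putting every candidate on a common basis:
  option W: σ_y = 50.40 MPa, ρ = 2530 kg/m³
  option H: σ_y = 241.3 MPa, ρ = 7897 kg/m³
  option H: M = 30.6 kN·m/kg
  option W: M = 19.9 kN·m/kg
Option H ranks first.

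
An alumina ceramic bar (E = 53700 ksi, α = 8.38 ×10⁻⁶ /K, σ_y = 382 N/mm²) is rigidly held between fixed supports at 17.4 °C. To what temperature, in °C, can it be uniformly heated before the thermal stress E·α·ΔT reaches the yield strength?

E = 53700 ksi = 370.2 GPa.
σ_y = 382 N/mm² = 382.0 MPa.
E·α·ΔT = 382.0 MPa ⇒ ΔT = 382.0 / (370.2×10³ × 8.38×10⁻⁶) = 123.1 K.
T = 17.4 + 123.1 = 140.5 °C.

141 °C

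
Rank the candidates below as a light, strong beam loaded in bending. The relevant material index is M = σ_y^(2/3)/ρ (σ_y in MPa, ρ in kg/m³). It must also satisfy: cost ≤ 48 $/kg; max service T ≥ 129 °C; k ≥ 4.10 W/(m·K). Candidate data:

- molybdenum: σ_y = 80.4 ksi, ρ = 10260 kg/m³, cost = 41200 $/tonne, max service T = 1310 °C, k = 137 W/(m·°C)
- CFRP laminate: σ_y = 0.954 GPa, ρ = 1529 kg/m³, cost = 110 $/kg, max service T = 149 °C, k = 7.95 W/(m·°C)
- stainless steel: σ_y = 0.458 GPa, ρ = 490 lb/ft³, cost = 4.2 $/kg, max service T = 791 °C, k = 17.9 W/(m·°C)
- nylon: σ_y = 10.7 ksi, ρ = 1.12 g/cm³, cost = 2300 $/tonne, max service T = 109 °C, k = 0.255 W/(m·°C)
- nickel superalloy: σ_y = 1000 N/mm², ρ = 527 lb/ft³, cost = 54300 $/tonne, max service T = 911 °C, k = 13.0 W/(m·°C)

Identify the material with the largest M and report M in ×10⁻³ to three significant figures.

stainless steel, M = 7.57×10⁻³

Screen on constraints: cost ≤ 48 $/kg; max service T ≥ 129 °C; k ≥ 4.10 W/(m·K). Survivors: molybdenum, stainless steel.
Normalizing units and computing the index:
  molybdenum: σ_y = 554.3 MPa, ρ = 10260 kg/m³
  stainless steel: σ_y = 458.0 MPa, ρ = 7849 kg/m³
  stainless steel: M = 7.57×10⁻³
  molybdenum: M = 6.58×10⁻³
Stainless steel has the largest M.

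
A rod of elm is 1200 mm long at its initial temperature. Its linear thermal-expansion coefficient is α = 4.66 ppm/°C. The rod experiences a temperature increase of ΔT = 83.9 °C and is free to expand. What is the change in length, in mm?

0.469 mm

ΔL = α·L₀·ΔT = 4.66×10⁻⁶ × 1200 mm × 83.90 K = 0.469 mm.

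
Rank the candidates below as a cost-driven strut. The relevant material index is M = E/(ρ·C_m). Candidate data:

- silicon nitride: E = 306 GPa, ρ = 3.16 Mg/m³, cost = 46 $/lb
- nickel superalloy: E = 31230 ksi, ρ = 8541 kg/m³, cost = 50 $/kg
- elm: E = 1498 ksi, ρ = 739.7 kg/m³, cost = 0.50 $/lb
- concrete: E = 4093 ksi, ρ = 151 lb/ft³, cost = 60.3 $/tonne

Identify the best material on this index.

concrete

Normalizing units and computing the index:
  silicon nitride: E = 306.0 GPa, ρ = 3160 kg/m³, cost = 101.4 $/kg
  nickel superalloy: E = 215.3 GPa, ρ = 8541 kg/m³, cost = 50.00 $/kg
  elm: E = 10.33 GPa, ρ = 739.7 kg/m³, cost = 1.102 $/kg
  concrete: E = 28.22 GPa, ρ = 2419 kg/m³, cost = 0.06030 $/kg
  concrete: M = 193 MN·m per $
  elm: M = 12.7 MN·m per $
  silicon nitride: M = 0.955 MN·m per $
  nickel superalloy: M = 0.504 MN·m per $
Concrete ranks first.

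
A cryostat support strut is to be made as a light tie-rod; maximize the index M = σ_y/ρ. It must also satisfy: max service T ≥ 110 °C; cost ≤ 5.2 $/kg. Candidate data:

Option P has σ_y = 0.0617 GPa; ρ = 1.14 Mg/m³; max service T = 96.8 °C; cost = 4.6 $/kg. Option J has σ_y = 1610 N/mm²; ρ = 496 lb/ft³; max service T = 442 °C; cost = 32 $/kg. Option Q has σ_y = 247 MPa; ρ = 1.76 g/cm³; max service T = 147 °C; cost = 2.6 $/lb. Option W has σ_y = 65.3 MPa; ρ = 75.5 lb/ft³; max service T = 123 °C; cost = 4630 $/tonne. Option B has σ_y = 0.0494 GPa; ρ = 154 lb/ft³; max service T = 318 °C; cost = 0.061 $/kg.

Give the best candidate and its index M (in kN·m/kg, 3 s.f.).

Screen on constraints: max service T ≥ 110 °C; cost ≤ 5.2 $/kg. Survivors: option W, option B.
In SI units:
  option W: σ_y = 65.30 MPa, ρ = 1209 kg/m³
  option B: σ_y = 49.40 MPa, ρ = 2467 kg/m³
  option W: M = 54.0 kN·m/kg
  option B: M = 20.0 kN·m/kg
Option W has the largest M.

option W, M = 54.0 kN·m/kg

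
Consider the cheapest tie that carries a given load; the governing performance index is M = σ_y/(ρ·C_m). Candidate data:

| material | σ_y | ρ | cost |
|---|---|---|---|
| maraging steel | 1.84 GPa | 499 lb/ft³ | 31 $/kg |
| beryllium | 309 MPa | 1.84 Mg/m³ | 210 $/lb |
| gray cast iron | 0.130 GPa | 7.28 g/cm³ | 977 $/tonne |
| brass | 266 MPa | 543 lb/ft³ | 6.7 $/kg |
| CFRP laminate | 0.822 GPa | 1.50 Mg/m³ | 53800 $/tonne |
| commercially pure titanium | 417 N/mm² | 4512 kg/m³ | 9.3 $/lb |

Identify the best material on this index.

Normalizing units and computing the index:
  maraging steel: σ_y = 1840 MPa, ρ = 7993 kg/m³, cost = 31.00 $/kg
  beryllium: σ_y = 309.0 MPa, ρ = 1840 kg/m³, cost = 463.0 $/kg
  gray cast iron: σ_y = 130.0 MPa, ρ = 7280 kg/m³, cost = 0.9770 $/kg
  brass: σ_y = 266.0 MPa, ρ = 8698 kg/m³, cost = 6.700 $/kg
  CFRP laminate: σ_y = 822.0 MPa, ρ = 1500 kg/m³, cost = 53.80 $/kg
  commercially pure titanium: σ_y = 417.0 MPa, ρ = 4512 kg/m³, cost = 20.50 $/kg
  gray cast iron: M = 18.3 kN·m per $
  CFRP laminate: M = 10.2 kN·m per $
  maraging steel: M = 7.43 kN·m per $
  brass: M = 4.56 kN·m per $
  commercially pure titanium: M = 4.51 kN·m per $
  beryllium: M = 0.363 kN·m per $
The maximum is for gray cast iron.

gray cast iron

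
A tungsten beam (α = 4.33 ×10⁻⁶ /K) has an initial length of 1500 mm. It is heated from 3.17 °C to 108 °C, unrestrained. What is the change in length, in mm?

ΔT = 108 − 3.17 = 104.8 K.
ΔL = α·L₀·ΔT = 4.33×10⁻⁶ × 1500 mm × 104.8 K = 0.681 mm.

0.681 mm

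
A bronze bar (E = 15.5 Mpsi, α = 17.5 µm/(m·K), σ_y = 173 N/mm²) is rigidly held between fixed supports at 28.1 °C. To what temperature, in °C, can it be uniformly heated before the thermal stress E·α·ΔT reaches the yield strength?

121 °C

E = 15.5 Mpsi = 106.9 GPa.
σ_y = 173 N/mm² = 173.0 MPa.
E·α·ΔT = 173.0 MPa ⇒ ΔT = 173.0 / (106.9×10³ × 17.5×10⁻⁶) = 92.50 K.
T = 28.1 + 92.50 = 120.6 °C.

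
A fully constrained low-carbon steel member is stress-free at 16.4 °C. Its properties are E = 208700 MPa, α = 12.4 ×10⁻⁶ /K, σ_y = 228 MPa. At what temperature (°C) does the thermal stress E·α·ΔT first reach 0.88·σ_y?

93.9 °C

E = 208700 MPa = 208.7 GPa.
E·α·ΔT = 200.6 MPa ⇒ ΔT = 200.6 / (208.7×10³ × 12.4×10⁻⁶) = 77.53 K.
T = 16.4 + 77.53 = 93.93 °C.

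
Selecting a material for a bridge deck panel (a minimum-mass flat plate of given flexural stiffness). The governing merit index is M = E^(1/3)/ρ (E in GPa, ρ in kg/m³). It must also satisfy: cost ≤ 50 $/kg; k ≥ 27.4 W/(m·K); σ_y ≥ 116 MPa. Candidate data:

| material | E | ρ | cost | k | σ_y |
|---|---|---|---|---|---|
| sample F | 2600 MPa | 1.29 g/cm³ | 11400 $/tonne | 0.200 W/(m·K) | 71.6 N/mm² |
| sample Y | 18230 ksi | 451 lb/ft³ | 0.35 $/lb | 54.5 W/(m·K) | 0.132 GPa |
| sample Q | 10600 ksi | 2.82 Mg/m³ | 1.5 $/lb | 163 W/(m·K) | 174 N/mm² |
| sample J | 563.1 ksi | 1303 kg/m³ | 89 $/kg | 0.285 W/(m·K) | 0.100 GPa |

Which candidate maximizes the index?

sample Q

Screen on constraints: cost ≤ 50 $/kg; k ≥ 27.4 W/(m·K); σ_y ≥ 116 MPa. Survivors: sample Y, sample Q.
Normalizing units and computing the index:
  sample Y: E = 125.7 GPa, ρ = 7224 kg/m³
  sample Q: E = 73.08 GPa, ρ = 2820 kg/m³
  sample Q: M = 1.48×10⁻³
  sample Y: M = 0.693×10⁻³
Sample Q ranks first.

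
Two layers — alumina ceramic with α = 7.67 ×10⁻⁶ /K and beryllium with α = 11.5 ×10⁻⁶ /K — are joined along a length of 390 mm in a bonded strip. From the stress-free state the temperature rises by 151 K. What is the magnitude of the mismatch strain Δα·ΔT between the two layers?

5.78×10⁻⁴

Δα = |7.67 − 11.5|×10⁻⁶/K = 3.83×10⁻⁶/K.
Mismatch strain = Δα·ΔT = 3.83×10⁻⁶ × 151.0 = 5.78×10⁻⁴.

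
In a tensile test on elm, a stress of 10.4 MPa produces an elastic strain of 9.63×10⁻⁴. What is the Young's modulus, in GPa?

10.8 GPa

E = σ/ε = 10.4 MPa / 9.63×10⁻⁴ = 10800 MPa = 10.8 GPa.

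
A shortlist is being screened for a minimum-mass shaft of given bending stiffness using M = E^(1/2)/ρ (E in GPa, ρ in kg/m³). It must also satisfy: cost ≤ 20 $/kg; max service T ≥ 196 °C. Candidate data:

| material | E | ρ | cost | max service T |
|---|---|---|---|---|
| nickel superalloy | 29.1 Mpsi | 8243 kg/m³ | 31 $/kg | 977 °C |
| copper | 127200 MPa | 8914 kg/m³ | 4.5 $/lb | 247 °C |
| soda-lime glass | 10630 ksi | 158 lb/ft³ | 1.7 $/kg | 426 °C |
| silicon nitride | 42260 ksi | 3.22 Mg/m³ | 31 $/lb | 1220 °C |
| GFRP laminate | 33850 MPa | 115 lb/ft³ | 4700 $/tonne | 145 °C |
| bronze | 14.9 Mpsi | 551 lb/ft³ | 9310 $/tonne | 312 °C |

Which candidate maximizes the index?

soda-lime glass

Screen on constraints: cost ≤ 20 $/kg; max service T ≥ 196 °C. Survivors: copper, soda-lime glass, bronze.
Convert each candidate to consistent units, then evaluate M:
  copper: E = 127.2 GPa, ρ = 8914 kg/m³
  soda-lime glass: E = 73.29 GPa, ρ = 2531 kg/m³
  bronze: E = 102.7 GPa, ρ = 8826 kg/m³
  soda-lime glass: M = 3.38×10⁻³
  copper: M = 1.27×10⁻³
  bronze: M = 1.15×10⁻³
Soda-lime glass has the largest M.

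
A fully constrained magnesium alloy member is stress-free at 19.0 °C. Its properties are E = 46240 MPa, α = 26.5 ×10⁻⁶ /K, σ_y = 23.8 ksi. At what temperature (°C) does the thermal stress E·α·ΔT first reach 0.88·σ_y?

E = 46240 MPa = 46.24 GPa.
σ_y = 23.8 ksi = 164.1 MPa.
E·α·ΔT = 144.4 MPa ⇒ ΔT = 144.4 / (46.24×10³ × 26.5×10⁻⁶) = 117.8 K.
T = 19.0 + 117.8 = 136.8 °C.

137 °C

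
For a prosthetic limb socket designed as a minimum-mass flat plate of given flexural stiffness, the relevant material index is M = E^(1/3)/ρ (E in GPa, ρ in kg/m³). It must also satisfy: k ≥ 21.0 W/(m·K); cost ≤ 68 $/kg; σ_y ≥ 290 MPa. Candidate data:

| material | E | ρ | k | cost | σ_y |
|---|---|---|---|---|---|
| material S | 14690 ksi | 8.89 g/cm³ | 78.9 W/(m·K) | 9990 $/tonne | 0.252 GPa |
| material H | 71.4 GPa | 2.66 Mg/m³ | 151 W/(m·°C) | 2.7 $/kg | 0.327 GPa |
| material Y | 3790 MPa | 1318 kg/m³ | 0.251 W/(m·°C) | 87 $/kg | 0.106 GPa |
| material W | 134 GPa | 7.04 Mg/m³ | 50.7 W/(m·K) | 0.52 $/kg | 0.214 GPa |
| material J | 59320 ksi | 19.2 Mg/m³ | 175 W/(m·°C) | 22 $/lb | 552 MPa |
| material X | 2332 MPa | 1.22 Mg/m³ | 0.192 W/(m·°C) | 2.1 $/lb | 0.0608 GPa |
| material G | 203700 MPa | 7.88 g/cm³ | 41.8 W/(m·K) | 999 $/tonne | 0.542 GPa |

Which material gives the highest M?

material H

Screen on constraints: k ≥ 21.0 W/(m·K); cost ≤ 68 $/kg; σ_y ≥ 290 MPa. Survivors: material H, material J, material G.
In SI units:
  material H: E = 71.40 GPa, ρ = 2660 kg/m³
  material J: E = 409.0 GPa, ρ = 19200 kg/m³
  material G: E = 203.7 GPa, ρ = 7880 kg/m³
  material H: M = 1.56×10⁻³
  material G: M = 0.747×10⁻³
  material J: M = 0.387×10⁻³
Material H ranks first.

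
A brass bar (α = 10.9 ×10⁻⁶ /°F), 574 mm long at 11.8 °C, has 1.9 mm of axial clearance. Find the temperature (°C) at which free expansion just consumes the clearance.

181 °C

α = 10.9×10⁻⁶/°F × 9/5 = 19.6×10⁻⁶/K.
α·L₀·ΔT = 1.9 mm ⇒ ΔT = 1.9 / (19.6×10⁻⁶ × 574.0) = 168.7 K.
T = 11.8 + 168.7 = 180.5 °C.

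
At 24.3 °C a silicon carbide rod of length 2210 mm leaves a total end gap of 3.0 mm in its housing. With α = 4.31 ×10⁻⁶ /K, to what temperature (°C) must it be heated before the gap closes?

α·L₀·ΔT = 3.0 mm ⇒ ΔT = 3.0 / (4.31×10⁻⁶ × 2210.0) = 315.0 K.
T = 24.3 + 315.0 = 339.3 °C.

339 °C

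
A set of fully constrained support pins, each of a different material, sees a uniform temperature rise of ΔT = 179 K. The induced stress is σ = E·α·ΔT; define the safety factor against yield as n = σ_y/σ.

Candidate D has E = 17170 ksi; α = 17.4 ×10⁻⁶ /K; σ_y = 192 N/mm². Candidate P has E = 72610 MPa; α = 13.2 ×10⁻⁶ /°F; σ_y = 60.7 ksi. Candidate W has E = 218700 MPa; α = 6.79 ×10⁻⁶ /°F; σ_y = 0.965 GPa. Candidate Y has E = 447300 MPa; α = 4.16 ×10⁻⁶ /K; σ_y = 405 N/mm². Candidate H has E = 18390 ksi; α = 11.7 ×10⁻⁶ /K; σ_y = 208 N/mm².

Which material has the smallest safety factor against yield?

candidate D

Converting E to GPa, α to ×10⁻⁶/K, σ_y to MPa, then σ and n for each:
  candidate D: E = 118.4, α = 17.4, σ_y = 192.0 → σ = 369 MPa, n = 0.521
  candidate P: E = 72.61, α = 23.8, σ_y = 418.5 → σ = 309 MPa, n = 1.36
  candidate W: E = 218.7, α = 12.2, σ_y = 965.0 → σ = 478 MPa, n = 2.02
  candidate Y: E = 447.3, α = 4.16, σ_y = 405.0 → σ = 333 MPa, n = 1.22
  candidate H: E = 126.8, α = 11.7, σ_y = 208.0 → σ = 266 MPa, n = 0.783
Candidate D has the lowest safety factor, n = 0.521.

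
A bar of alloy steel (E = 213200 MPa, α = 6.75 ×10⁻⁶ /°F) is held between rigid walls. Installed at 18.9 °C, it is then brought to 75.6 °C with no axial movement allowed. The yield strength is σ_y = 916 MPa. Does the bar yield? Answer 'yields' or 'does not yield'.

does not yield

E = 213200 MPa = 213.2 GPa.
α = 6.75×10⁻⁶/°F × 9/5 = 12.1×10⁻⁶/K.
ΔT = 56.70 K. Constrained thermal stress σ = E·α·ΔT = 213.2×10³ MPa × 12.1×10⁻⁶ × 56.70 = 147 MPa (compressive).
Compare to σ_y = 916 MPa: σ < σ_y, so it does not yield.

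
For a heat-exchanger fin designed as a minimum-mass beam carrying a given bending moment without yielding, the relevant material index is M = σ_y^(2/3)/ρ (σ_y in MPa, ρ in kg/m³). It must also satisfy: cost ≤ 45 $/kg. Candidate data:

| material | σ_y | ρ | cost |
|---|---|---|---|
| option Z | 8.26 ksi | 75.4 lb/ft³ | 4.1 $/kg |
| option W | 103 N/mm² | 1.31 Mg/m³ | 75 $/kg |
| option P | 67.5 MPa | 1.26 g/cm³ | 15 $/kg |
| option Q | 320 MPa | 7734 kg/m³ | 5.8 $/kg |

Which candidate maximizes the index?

option P

Screen on constraints: cost ≤ 45 $/kg. Survivors: option Z, option P, option Q.
In SI units:
  option Z: σ_y = 56.95 MPa, ρ = 1208 kg/m³
  option P: σ_y = 67.50 MPa, ρ = 1260 kg/m³
  option Q: σ_y = 320.0 MPa, ρ = 7734 kg/m³
  option P: M = 13.2×10⁻³
  option Z: M = 12.3×10⁻³
  option Q: M = 6.05×10⁻³
Highest index: option P.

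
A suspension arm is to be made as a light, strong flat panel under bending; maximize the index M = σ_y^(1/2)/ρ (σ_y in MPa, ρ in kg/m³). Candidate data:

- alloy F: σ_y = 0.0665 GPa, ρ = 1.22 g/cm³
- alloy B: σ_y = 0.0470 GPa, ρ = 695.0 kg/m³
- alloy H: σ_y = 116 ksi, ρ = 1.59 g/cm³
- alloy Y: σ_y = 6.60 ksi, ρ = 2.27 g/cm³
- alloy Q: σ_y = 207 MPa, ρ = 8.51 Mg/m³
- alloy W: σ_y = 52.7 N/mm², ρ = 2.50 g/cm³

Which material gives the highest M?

alloy H

In SI units:
  alloy F: σ_y = 66.50 MPa, ρ = 1220 kg/m³
  alloy B: σ_y = 47.00 MPa, ρ = 695.0 kg/m³
  alloy H: σ_y = 799.8 MPa, ρ = 1590 kg/m³
  alloy Y: σ_y = 45.51 MPa, ρ = 2270 kg/m³
  alloy Q: σ_y = 207.0 MPa, ρ = 8510 kg/m³
  alloy W: σ_y = 52.70 MPa, ρ = 2500 kg/m³
  alloy H: M = 17.8×10⁻³
  alloy B: M = 9.86×10⁻³
  alloy F: M = 6.68×10⁻³
  alloy Y: M = 2.97×10⁻³
  alloy W: M = 2.90×10⁻³
  alloy Q: M = 1.69×10⁻³
Alloy H has the largest M.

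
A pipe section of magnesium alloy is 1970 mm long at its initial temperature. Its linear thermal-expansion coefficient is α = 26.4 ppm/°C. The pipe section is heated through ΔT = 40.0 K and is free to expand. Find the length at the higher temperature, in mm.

ΔL = α·L₀·ΔT = 26.4×10⁻⁶ × 1970 mm × 40.00 K = 2.08 mm.
L = L₀ + ΔL = 1970 + 2.08 = 1972.1 mm.

1972.1 mm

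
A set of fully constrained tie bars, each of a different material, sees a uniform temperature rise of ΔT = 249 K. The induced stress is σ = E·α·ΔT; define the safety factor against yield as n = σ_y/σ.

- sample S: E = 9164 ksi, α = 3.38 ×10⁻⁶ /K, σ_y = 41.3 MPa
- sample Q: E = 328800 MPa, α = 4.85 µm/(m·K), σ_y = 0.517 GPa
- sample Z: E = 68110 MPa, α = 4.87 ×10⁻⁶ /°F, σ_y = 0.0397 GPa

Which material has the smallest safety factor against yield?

In consistent units (E in GPa, α in ×10⁻⁶/K, σ_y in MPa):
  sample S: E = 63.18, α = 3.38, σ_y = 41.30 → σ = 53.2 MPa, n = 0.777
  sample Q: E = 328.8, α = 4.85, σ_y = 517.0 → σ = 397 MPa, n = 1.30
  sample Z: E = 68.11, α = 8.77, σ_y = 39.70 → σ = 149 MPa, n = 0.267
Smallest n: sample Z with n = 0.267.

sample Z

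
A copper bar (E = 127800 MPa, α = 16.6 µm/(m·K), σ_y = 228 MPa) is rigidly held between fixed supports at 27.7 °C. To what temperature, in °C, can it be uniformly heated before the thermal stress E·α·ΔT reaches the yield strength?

E = 127800 MPa = 127.8 GPa.
E·α·ΔT = 228.0 MPa ⇒ ΔT = 228.0 / (127.8×10³ × 16.6×10⁻⁶) = 107.5 K.
T = 27.7 + 107.5 = 135.2 °C.

135 °C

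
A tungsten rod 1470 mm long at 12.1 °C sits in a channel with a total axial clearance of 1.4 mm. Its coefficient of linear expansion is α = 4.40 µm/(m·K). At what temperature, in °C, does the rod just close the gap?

229 °C

α·L₀·ΔT = 1.4 mm ⇒ ΔT = 1.4 / (4.40×10⁻⁶ × 1470.0) = 216.5 K.
T = 12.1 + 216.5 = 228.6 °C.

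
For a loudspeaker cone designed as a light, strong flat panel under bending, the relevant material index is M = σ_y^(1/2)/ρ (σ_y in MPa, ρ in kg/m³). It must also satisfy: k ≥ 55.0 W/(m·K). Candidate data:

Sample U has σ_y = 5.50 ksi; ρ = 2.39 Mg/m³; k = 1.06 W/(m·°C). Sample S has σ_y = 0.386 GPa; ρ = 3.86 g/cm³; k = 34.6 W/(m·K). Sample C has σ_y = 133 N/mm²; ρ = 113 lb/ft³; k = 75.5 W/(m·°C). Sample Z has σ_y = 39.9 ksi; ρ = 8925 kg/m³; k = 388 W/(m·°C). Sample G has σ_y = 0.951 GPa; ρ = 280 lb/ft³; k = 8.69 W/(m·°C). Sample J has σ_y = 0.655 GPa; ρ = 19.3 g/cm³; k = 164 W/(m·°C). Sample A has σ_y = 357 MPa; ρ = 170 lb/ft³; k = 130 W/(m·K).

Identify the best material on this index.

sample A

Screen on constraints: k ≥ 55.0 W/(m·K). Survivors: sample C, sample Z, sample J, sample A.
After converting to SI:
  sample C: σ_y = 133.0 MPa, ρ = 1810 kg/m³
  sample Z: σ_y = 275.1 MPa, ρ = 8925 kg/m³
  sample J: σ_y = 655.0 MPa, ρ = 19300 kg/m³
  sample A: σ_y = 357.0 MPa, ρ = 2723 kg/m³
  sample A: M = 6.94×10⁻³
  sample C: M = 6.37×10⁻³
  sample Z: M = 1.86×10⁻³
  sample J: M = 1.33×10⁻³
Sample A ranks first.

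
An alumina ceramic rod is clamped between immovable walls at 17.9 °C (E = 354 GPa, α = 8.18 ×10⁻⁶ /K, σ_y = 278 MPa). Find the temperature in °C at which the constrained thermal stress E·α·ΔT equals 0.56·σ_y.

71.7 °C

E·α·ΔT = 155.7 MPa ⇒ ΔT = 155.7 / (354.0×10³ × 8.18×10⁻⁶) = 53.76 K.
T = 17.9 + 53.76 = 71.66 °C.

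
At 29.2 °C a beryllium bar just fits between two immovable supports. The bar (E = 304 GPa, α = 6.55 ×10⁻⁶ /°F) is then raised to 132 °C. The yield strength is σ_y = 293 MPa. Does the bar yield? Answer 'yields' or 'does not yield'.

α = 6.55×10⁻⁶/°F × 9/5 = 11.8×10⁻⁶/K.
ΔT = 102.8 K. Constrained thermal stress σ = E·α·ΔT = 304.0×10³ MPa × 11.8×10⁻⁶ × 102.8 = 368 MPa (compressive).
Compare to σ_y = 293 MPa: σ ≥ σ_y, so it yields.

yields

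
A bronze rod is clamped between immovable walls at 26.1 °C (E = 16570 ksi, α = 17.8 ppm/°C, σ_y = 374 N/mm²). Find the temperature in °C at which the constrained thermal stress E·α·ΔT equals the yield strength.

E = 16570 ksi = 114.2 GPa.
σ_y = 374 N/mm² = 374.0 MPa.
E·α·ΔT = 374.0 MPa ⇒ ΔT = 374.0 / (114.2×10³ × 17.8×10⁻⁶) = 183.9 K.
T = 26.1 + 183.9 = 210.0 °C.

210 °C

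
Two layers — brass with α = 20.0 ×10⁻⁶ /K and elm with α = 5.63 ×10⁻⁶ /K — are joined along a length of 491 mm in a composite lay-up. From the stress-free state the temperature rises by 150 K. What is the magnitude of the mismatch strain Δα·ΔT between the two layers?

Δα = |20.0 − 5.63|×10⁻⁶/K = 14.4×10⁻⁶/K.
Mismatch strain = Δα·ΔT = 14.4×10⁻⁶ × 150.0 = 2.16×10⁻³.

2.16×10⁻³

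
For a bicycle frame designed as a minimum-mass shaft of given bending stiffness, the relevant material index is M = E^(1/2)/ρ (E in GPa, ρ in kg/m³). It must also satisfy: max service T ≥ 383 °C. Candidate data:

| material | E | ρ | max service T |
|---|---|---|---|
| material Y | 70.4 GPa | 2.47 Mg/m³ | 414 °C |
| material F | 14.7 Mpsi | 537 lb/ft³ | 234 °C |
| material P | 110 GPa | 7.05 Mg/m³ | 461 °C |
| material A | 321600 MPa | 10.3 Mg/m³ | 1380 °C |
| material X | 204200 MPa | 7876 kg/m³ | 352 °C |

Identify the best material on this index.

Screen on constraints: max service T ≥ 383 °C. Survivors: material Y, material P, material A.
In SI units:
  material Y: E = 70.40 GPa, ρ = 2470 kg/m³
  material P: E = 110.0 GPa, ρ = 7050 kg/m³
  material A: E = 321.6 GPa, ρ = 10300 kg/m³
  material Y: M = 3.40×10⁻³
  material A: M = 1.74×10⁻³
  material P: M = 1.49×10⁻³
Material Y has the largest M.

material Y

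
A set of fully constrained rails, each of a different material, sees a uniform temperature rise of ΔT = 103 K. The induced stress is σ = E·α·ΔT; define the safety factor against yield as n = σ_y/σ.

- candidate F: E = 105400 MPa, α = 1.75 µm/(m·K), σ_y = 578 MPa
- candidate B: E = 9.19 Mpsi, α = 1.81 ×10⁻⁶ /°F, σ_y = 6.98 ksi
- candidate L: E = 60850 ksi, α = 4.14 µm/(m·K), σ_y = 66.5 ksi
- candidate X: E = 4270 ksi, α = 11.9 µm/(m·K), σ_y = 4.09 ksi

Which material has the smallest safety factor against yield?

candidate X

Per material, after unit conversion:
  candidate F: E = 105.4, α = 1.75, σ_y = 578.0 → σ = 19.0 MPa, n = 30.4
  candidate B: E = 63.36, α = 3.26, σ_y = 48.13 → σ = 21.3 MPa, n = 2.26
  candidate L: E = 419.5, α = 4.14, σ_y = 458.5 → σ = 179 MPa, n = 2.56
  candidate X: E = 29.44, α = 11.9, σ_y = 28.20 → σ = 36.1 MPa, n = 0.781
Smallest n: candidate X with n = 0.781.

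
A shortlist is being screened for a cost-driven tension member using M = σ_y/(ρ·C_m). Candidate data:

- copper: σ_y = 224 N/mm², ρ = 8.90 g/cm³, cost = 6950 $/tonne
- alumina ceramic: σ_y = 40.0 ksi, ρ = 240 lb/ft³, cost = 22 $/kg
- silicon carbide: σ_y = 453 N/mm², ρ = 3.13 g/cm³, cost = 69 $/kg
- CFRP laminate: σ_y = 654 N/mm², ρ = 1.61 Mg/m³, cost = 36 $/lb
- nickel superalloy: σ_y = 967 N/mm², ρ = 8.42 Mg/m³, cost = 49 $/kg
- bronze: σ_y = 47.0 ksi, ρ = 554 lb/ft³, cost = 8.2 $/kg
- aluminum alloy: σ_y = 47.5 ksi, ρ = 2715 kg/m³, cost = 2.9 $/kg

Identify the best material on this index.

After converting to SI:
  copper: σ_y = 224.0 MPa, ρ = 8900 kg/m³, cost = 6.950 $/kg
  alumina ceramic: σ_y = 275.8 MPa, ρ = 3844 kg/m³, cost = 22.00 $/kg
  silicon carbide: σ_y = 453.0 MPa, ρ = 3130 kg/m³, cost = 69.00 $/kg
  CFRP laminate: σ_y = 654.0 MPa, ρ = 1610 kg/m³, cost = 79.37 $/kg
  nickel superalloy: σ_y = 967.0 MPa, ρ = 8420 kg/m³, cost = 49.00 $/kg
  bronze: σ_y = 324.1 MPa, ρ = 8874 kg/m³, cost = 8.200 $/kg
  aluminum alloy: σ_y = 327.5 MPa, ρ = 2715 kg/m³, cost = 2.900 $/kg
  aluminum alloy: M = 41.6 kN·m per $
  CFRP laminate: M = 5.12 kN·m per $
  bronze: M = 4.45 kN·m per $
  copper: M = 3.62 kN·m per $
  alumina ceramic: M = 3.26 kN·m per $
  nickel superalloy: M = 2.34 kN·m per $
  silicon carbide: M = 2.10 kN·m per $
The maximum is for aluminum alloy.

aluminum alloy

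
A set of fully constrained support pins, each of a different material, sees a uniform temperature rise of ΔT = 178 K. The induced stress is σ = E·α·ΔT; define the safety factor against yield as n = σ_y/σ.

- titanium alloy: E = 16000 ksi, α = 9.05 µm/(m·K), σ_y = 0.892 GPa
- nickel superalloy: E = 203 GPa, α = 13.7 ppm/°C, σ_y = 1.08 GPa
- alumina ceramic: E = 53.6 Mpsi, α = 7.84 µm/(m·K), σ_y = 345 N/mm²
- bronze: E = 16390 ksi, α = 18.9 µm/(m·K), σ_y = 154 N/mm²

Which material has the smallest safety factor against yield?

bronze

With everything in SI (GPa, ×10⁻⁶/K, MPa):
  titanium alloy: E = 110.3, α = 9.05, σ_y = 892.0 → σ = 178 MPa, n = 5.02
  nickel superalloy: E = 203.0, α = 13.7, σ_y = 1080 → σ = 495 MPa, n = 2.18
  alumina ceramic: E = 369.6, α = 7.84, σ_y = 345.0 → σ = 516 MPa, n = 0.669
  bronze: E = 113.0, α = 18.9, σ_y = 154.0 → σ = 380 MPa, n = 0.405
Smallest n: bronze with n = 0.405.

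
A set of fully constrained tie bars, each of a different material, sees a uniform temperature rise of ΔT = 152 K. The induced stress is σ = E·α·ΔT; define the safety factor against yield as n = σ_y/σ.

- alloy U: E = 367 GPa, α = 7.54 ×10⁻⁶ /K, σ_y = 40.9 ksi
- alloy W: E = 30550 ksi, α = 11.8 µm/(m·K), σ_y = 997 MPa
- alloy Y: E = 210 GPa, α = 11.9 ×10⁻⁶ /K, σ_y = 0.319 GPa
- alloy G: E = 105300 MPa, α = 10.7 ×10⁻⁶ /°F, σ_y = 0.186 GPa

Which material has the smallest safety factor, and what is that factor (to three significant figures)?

In consistent units (E in GPa, α in ×10⁻⁶/K, σ_y in MPa):
  alloy U: E = 367.0, α = 7.54, σ_y = 282.0 → σ = 421 MPa, n = 0.670
  alloy W: E = 210.6, α = 11.8, σ_y = 997.0 → σ = 378 MPa, n = 2.64
  alloy Y: E = 210.0, α = 11.9, σ_y = 319.0 → σ = 380 MPa, n = 0.840
  alloy G: E = 105.3, α = 19.3, σ_y = 186.0 → σ = 308 MPa, n = 0.603
Smallest n: alloy G with n = 0.603.

alloy G, n = 0.603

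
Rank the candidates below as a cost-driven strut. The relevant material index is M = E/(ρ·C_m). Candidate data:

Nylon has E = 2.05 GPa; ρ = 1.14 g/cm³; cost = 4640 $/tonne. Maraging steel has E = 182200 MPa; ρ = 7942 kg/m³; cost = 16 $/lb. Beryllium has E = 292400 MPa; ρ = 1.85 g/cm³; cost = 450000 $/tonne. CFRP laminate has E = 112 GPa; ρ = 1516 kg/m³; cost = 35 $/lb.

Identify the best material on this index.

CFRP laminate

Normalizing units and computing the index:
  nylon: E = 2.050 GPa, ρ = 1140 kg/m³, cost = 4.640 $/kg
  maraging steel: E = 182.2 GPa, ρ = 7942 kg/m³, cost = 35.27 $/kg
  beryllium: E = 292.4 GPa, ρ = 1850 kg/m³, cost = 450.0 $/kg
  CFRP laminate: E = 112.0 GPa, ρ = 1516 kg/m³, cost = 77.16 $/kg
  CFRP laminate: M = 0.957 MN·m per $
  maraging steel: M = 0.650 MN·m per $
  nylon: M = 0.388 MN·m per $
  beryllium: M = 0.351 MN·m per $
The maximum is for CFRP laminate.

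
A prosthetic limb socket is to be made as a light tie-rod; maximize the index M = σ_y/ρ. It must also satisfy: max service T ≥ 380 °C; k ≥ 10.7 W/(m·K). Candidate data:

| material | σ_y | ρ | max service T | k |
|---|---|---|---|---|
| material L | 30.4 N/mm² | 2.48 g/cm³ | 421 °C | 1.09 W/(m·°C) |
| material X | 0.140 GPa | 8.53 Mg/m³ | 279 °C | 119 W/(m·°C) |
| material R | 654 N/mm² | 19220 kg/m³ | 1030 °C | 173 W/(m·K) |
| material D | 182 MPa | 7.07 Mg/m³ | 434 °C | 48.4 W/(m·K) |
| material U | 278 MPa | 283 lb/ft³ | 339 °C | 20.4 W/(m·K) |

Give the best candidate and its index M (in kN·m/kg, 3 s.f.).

Screen on constraints: max service T ≥ 380 °C; k ≥ 10.7 W/(m·K). Survivors: material R, material D.
After converting to SI:
  material R: σ_y = 654.0 MPa, ρ = 19220 kg/m³
  material D: σ_y = 182.0 MPa, ρ = 7070 kg/m³
  material R: M = 34.0 kN·m/kg
  material D: M = 25.7 kN·m/kg
Material R has the largest M.

material R, M = 34.0 kN·m/kg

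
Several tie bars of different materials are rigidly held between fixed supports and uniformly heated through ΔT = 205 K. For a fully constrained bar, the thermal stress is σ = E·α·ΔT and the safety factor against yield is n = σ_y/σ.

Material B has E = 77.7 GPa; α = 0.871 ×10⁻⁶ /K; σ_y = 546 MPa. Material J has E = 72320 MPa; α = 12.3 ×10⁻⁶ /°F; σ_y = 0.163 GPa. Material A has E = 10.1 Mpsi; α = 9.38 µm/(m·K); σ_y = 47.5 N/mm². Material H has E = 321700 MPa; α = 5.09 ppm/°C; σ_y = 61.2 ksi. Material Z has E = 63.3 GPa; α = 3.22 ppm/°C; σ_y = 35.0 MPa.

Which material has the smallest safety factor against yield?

Converting E to GPa, α to ×10⁻⁶/K, σ_y to MPa, then σ and n for each:
  material B: E = 77.70, α = 0.871, σ_y = 546.0 → σ = 13.9 MPa, n = 39.4
  material J: E = 72.32, α = 22.1, σ_y = 163.0 → σ = 328 MPa, n = 0.497
  material A: E = 69.64, α = 9.38, σ_y = 47.50 → σ = 134 MPa, n = 0.355
  material H: E = 321.7, α = 5.09, σ_y = 422.0 → σ = 336 MPa, n = 1.26
  material Z: E = 63.30, α = 3.22, σ_y = 35.00 → σ = 41.8 MPa, n = 0.838
Smallest n: material A with n = 0.355.

material A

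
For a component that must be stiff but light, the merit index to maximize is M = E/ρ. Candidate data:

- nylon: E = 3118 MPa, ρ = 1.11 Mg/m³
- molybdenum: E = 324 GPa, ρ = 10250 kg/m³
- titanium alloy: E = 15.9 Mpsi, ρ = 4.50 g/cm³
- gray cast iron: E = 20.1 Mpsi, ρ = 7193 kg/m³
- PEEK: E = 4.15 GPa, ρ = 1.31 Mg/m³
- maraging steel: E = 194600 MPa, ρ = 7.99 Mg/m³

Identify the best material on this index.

After converting to SI:
  nylon: E = 3.118 GPa, ρ = 1110 kg/m³
  molybdenum: E = 324.0 GPa, ρ = 10250 kg/m³
  titanium alloy: E = 109.6 GPa, ρ = 4500 kg/m³
  gray cast iron: E = 138.6 GPa, ρ = 7193 kg/m³
  PEEK: E = 4.150 GPa, ρ = 1310 kg/m³
  maraging steel: E = 194.6 GPa, ρ = 7990 kg/m³
  molybdenum: M = 31.6 MN·m/kg
  titanium alloy: M = 24.4 MN·m/kg
  maraging steel: M = 24.4 MN·m/kg
  gray cast iron: M = 19.3 MN·m/kg
  PEEK: M = 3.17 MN·m/kg
  nylon: M = 2.81 MN·m/kg
The maximum is for molybdenum.

molybdenum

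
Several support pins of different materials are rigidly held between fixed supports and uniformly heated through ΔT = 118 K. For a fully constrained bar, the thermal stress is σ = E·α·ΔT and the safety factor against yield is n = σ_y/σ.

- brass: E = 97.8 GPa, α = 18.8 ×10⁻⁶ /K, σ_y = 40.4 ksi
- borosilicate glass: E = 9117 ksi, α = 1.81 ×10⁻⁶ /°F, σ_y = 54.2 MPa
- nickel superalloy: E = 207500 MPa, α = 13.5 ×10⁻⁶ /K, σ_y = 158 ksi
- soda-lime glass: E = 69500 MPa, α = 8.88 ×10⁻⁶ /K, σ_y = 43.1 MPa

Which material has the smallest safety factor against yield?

Per material, after unit conversion:
  brass: E = 97.80, α = 18.8, σ_y = 278.5 → σ = 217 MPa, n = 1.28
  borosilicate glass: E = 62.86, α = 3.26, σ_y = 54.20 → σ = 24.2 MPa, n = 2.24
  nickel superalloy: E = 207.5, α = 13.5, σ_y = 1089 → σ = 331 MPa, n = 3.30
  soda-lime glass: E = 69.50, α = 8.88, σ_y = 43.10 → σ = 72.8 MPa, n = 0.592
The minimum is soda-lime glass at n = 0.592.

soda-lime glass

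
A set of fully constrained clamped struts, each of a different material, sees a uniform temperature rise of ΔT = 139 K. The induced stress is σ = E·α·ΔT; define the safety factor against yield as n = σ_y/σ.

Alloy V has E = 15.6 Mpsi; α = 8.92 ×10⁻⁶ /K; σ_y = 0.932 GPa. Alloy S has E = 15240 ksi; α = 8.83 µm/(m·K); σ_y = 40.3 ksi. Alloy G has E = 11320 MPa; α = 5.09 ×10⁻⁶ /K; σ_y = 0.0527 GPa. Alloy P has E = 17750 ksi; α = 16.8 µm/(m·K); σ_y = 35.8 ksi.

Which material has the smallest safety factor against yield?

alloy P

Converting E to GPa, α to ×10⁻⁶/K, σ_y to MPa, then σ and n for each:
  alloy V: E = 107.6, α = 8.92, σ_y = 932.0 → σ = 133 MPa, n = 6.99
  alloy S: E = 105.1, α = 8.83, σ_y = 277.9 → σ = 129 MPa, n = 2.15
  alloy G: E = 11.32, α = 5.09, σ_y = 52.70 → σ = 8.01 MPa, n = 6.58
  alloy P: E = 122.4, α = 16.8, σ_y = 246.8 → σ = 286 MPa, n = 0.864
The minimum is alloy P at n = 0.864.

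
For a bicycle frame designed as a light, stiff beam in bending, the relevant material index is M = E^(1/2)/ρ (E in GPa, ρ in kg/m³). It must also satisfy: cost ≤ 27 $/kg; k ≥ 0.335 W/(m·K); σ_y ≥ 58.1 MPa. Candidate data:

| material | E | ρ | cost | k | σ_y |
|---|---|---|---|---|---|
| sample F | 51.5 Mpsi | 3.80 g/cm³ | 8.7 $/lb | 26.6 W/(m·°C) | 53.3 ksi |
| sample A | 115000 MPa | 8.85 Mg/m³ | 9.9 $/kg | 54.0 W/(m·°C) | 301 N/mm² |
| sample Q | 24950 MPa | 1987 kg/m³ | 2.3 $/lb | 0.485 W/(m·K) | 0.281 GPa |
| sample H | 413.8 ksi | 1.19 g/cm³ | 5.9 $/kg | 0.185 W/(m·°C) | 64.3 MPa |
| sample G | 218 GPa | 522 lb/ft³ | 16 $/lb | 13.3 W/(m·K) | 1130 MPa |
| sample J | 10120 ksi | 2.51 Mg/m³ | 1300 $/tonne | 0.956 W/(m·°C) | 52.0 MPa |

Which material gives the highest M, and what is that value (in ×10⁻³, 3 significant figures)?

sample F, M = 4.96×10⁻³

Screen on constraints: cost ≤ 27 $/kg; k ≥ 0.335 W/(m·K); σ_y ≥ 58.1 MPa. Survivors: sample F, sample A, sample Q.
After converting to SI:
  sample F: E = 355.1 GPa, ρ = 3800 kg/m³
  sample A: E = 115.0 GPa, ρ = 8850 kg/m³
  sample Q: E = 24.95 GPa, ρ = 1987 kg/m³
  sample F: M = 4.96×10⁻³
  sample Q: M = 2.51×10⁻³
  sample A: M = 1.21×10⁻³
The maximum is for sample F.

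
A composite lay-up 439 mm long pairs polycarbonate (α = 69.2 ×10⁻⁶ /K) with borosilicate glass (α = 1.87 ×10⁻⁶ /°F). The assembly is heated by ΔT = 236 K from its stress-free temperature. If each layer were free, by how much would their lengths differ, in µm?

borosilicate glass: α = 1.87×10⁻⁶/°F × 9/5 = 3.37×10⁻⁶/K.
Δα = |69.2 − 3.37|×10⁻⁶/K = 65.8×10⁻⁶/K.
ΔL_mismatch = Δα·L·ΔT = 65.8×10⁻⁶ × 439.0 mm × 236.0 K = 6820 µm.

6820 µm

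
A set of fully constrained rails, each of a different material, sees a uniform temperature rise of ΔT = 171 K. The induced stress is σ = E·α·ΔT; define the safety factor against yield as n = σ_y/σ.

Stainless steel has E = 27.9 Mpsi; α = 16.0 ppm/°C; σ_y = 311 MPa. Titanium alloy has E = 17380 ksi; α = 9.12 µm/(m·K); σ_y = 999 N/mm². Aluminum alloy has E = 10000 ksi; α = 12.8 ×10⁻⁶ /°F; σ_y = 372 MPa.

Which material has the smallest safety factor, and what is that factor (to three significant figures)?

stainless steel, n = 0.591

Per material, after unit conversion:
  stainless steel: E = 192.4, α = 16.0, σ_y = 311.0 → σ = 526 MPa, n = 0.591
  titanium alloy: E = 119.8, α = 9.12, σ_y = 999.0 → σ = 187 MPa, n = 5.35
  aluminum alloy: E = 68.95, α = 23.0, σ_y = 372.0 → σ = 272 MPa, n = 1.37
Stainless steel has the lowest safety factor, n = 0.591.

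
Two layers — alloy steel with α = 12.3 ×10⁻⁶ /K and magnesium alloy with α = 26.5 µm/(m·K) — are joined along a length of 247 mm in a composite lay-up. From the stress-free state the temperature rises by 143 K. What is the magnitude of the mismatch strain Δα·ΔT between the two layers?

Δα = |12.3 − 26.5|×10⁻⁶/K = 14.2×10⁻⁶/K.
Mismatch strain = Δα·ΔT = 14.2×10⁻⁶ × 143.0 = 2.03×10⁻³.

2.03×10⁻³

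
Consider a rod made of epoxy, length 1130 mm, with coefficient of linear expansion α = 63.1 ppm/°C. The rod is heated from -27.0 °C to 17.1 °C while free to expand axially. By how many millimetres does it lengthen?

3.14 mm

ΔT = 17.1 − (-27.0) = 44.10 K.
ΔL = α·L₀·ΔT = 63.1×10⁻⁶ × 1130 mm × 44.10 K = 3.14 mm.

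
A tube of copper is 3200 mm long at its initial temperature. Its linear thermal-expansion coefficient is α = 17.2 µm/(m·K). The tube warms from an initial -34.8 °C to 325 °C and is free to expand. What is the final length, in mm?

ΔT = 325 − (-34.8) = 359.8 K.
ΔL = α·L₀·ΔT = 17.2×10⁻⁶ × 3200 mm × 359.8 K = 19.8 mm.
L = L₀ + ΔL = 3200 + 19.8 = 3219.8 mm.

3219.8 mm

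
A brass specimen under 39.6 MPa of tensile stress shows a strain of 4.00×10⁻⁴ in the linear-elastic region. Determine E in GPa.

99.0 GPa

E = σ/ε = 39.6 MPa / 4.00×10⁻⁴ = 99000 MPa = 99.0 GPa.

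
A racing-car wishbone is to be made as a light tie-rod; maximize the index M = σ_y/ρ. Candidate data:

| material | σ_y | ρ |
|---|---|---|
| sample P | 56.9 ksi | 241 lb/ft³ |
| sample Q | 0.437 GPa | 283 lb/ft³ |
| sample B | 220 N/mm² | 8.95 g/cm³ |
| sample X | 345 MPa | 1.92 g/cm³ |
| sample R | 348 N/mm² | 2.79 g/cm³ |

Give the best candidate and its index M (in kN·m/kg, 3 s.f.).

sample X, M = 180 kN·m/kg

Convert each candidate to consistent units, then evaluate M:
  sample P: σ_y = 392.3 MPa, ρ = 3860 kg/m³
  sample Q: σ_y = 437.0 MPa, ρ = 4533 kg/m³
  sample B: σ_y = 220.0 MPa, ρ = 8950 kg/m³
  sample X: σ_y = 345.0 MPa, ρ = 1920 kg/m³
  sample R: σ_y = 348.0 MPa, ρ = 2790 kg/m³
  sample X: M = 180 kN·m/kg
  sample R: M = 125 kN·m/kg
  sample P: M = 102 kN·m/kg
  sample Q: M = 96.4 kN·m/kg
  sample B: M = 24.6 kN·m/kg
Sample X has the largest M.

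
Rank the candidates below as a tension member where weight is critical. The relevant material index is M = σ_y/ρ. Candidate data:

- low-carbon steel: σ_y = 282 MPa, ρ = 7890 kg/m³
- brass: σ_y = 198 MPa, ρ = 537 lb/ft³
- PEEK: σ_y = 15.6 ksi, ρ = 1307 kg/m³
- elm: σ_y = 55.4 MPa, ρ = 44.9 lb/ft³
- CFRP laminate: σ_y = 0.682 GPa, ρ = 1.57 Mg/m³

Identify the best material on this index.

CFRP laminate

Putting every candidate on a common basis:
  low-carbon steel: σ_y = 282.0 MPa, ρ = 7890 kg/m³
  brass: σ_y = 198.0 MPa, ρ = 8602 kg/m³
  PEEK: σ_y = 107.6 MPa, ρ = 1307 kg/m³
  elm: σ_y = 55.40 MPa, ρ = 719.2 kg/m³
  CFRP laminate: σ_y = 682.0 MPa, ρ = 1570 kg/m³
  CFRP laminate: M = 434 kN·m/kg
  PEEK: M = 82.3 kN·m/kg
  elm: M = 77.0 kN·m/kg
  low-carbon steel: M = 35.7 kN·m/kg
  brass: M = 23.0 kN·m/kg
CFRP laminate has the largest M.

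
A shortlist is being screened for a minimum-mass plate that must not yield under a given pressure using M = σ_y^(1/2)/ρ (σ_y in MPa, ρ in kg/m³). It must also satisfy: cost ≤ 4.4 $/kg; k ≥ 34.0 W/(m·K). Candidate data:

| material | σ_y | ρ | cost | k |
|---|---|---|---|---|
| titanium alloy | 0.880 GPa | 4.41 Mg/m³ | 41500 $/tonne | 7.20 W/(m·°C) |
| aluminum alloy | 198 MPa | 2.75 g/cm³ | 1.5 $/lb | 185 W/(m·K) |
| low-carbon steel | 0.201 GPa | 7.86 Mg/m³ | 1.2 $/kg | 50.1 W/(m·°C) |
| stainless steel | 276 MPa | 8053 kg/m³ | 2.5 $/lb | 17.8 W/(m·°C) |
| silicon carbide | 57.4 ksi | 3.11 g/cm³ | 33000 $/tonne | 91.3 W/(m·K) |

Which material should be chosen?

Screen on constraints: cost ≤ 4.4 $/kg; k ≥ 34.0 W/(m·K). Survivors: aluminum alloy, low-carbon steel.
Normalizing units and computing the index:
  aluminum alloy: σ_y = 198.0 MPa, ρ = 2750 kg/m³
  low-carbon steel: σ_y = 201.0 MPa, ρ = 7860 kg/m³
  aluminum alloy: M = 5.12×10⁻³
  low-carbon steel: M = 1.80×10⁻³
Aluminum alloy has the largest M.

aluminum alloy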